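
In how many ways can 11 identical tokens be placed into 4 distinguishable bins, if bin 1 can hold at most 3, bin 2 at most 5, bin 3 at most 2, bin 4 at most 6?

42

Ignoring the caps, the number of non-negative solutions to x_1+…+x_4 = 11 is C(14,3) = 364.
Subtract solutions that violate a single cap (substitute x_i' = x_i − (cap_i+1)): x_1 ≥ 4 gives C(10,3) = 120; x_2 ≥ 6 gives C(8,3) = 56; x_3 ≥ 3 gives C(11,3) = 165; x_4 ≥ 7 gives C(7,3) = 35. Together 376.
Add back pairs where two caps are both exceeded: 4 + 35 + 1 + 10 + 0 + 4 = 54.
By inclusion–exclusion the count is 364 − 376 + 54 = 42.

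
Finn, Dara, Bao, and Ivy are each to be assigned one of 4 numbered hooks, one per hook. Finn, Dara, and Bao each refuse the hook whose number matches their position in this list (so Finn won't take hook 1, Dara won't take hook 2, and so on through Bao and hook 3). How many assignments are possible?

11

Let Aᵢ (for i ∈ {1, 2, 3}) be the placements that put person i in their forbidden hook. Any j of these fix j positions, leaving (4−j)! ways to fill the rest, and there are C(3,j) ways to pick which j.
By inclusion–exclusion, the number of valid placements is Σ_{j=0}^{3} (−1)^j C(3,j)·(4−j)!.
Computing: 24 − 18 + 6 − 1 = 11.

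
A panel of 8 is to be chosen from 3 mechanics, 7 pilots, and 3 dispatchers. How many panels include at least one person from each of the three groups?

With no constraint there are C(13,8) = 1287 possible selections.
Subtract selections that omit an entire group: no mechanics → C(10,8) = 45; no pilots → C(6,8) = 0; no dispatchers → C(10,8) = 45.
Add back selections omitting two groups (i.e. drawn from a single group): C(3,8) + C(7,8) + C(3,8) = 0.
By inclusion–exclusion: 1287 − 90 + 0 = 1197.

1197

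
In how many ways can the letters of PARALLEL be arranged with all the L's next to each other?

360

Treat the 3 copies of L as a single block. The multiset to arrange is then {LLL, A, A, E, P, R}, 6 items in all.
That gives (6)!/(2!) = 360 arrangements.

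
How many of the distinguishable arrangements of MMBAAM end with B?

10

With the last slot taken by B, it remains to arrange the other 5 letters (MMAAM).
Those 5 letters have A appearing twice and M appearing 3 times, giving (5)!/(3!·2!) = 10.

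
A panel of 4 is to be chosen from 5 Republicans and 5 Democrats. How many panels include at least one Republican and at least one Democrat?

200

With no constraint there are C(10,4) = 210 possible selections.
Subtract selections that omit an entire group: no Republicans → C(5,4) = 5; no Democrats → C(5,4) = 5.
Both groups omitted at once is impossible, so 210 − 10 = 200.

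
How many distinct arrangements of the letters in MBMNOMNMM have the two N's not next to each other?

1176

There are 9!/(5!·2!) = 1512 arrangements of MBMNOMNMM in total.
If the two N's are adjacent, glue them into one block, leaving 8 items to arrange: (8)!/(5!) = 336 ways.
Hence 1512 − 336 = 1176.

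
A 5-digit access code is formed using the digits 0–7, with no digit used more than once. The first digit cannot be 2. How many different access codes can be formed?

The first digit has 8−1 = 7 choices (anything except 2).
The remaining 4 digits are filled from the other 7 symbols without repetition: 7 × 6 × 5 × 4 = 840.
Total: 7 × 840 = 5880.

5880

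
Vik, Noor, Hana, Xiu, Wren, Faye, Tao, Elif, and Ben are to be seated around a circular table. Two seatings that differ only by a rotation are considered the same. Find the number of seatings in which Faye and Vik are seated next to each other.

Glue Faye and Vik into a block (2 internal orders). Seating 8 units around a circle gives (7)! arrangements.
So 2 × (7)! = 2 × 5040 = 10080.

10080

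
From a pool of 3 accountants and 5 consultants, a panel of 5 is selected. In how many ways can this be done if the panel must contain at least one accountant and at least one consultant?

55

Total 5-person selections from all 8: C(8,5) = 56.
Subtract selections that omit an entire group: no accountants → C(5,5) = 1; no consultants → C(3,5) = 0.
Both groups omitted at once is impossible, so 56 − 1 = 55.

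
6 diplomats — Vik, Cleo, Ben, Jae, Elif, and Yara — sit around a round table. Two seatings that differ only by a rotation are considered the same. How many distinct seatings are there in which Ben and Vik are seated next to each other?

Glue Ben and Vik into a block (2 internal orders). Seating 5 units around a circle gives (4)! arrangements.
So 2 × (4)! = 2 × 24 = 48.

48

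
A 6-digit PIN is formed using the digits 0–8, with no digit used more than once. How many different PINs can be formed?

Choose and order 6 of the 9 symbols: the first digit has 9 options, the next 8, and so on down to 4.
9 × 8 × 7 × 6 × 5 × 4 = 60480.

60480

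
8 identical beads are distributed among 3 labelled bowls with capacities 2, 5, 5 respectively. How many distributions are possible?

Without the upper bounds there are C(10,2) = 45 ways to split 8 among 3 bowls.
Subtract solutions that violate a single cap (substitute x_i' = x_i − (cap_i+1)): x_1 ≥ 3 gives C(7,2) = 21; x_2 ≥ 6 gives C(4,2) = 6; x_3 ≥ 6 gives C(4,2) = 6. Together 33.
No two caps can be exceeded simultaneously, so the pair terms are all 0.
By inclusion–exclusion the count is 45 − 33 + 0 = 12.

12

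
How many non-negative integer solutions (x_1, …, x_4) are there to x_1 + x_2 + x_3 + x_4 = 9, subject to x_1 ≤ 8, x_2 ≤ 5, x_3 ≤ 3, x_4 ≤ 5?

123

Without the upper bounds there are C(12,3) = 220 ways to split 9 among 4 variables.
Subtract solutions that violate a single cap (substitute x_i' = x_i − (cap_i+1)): x_1 ≥ 9 gives C(3,3) = 1; x_2 ≥ 6 gives C(6,3) = 20; x_3 ≥ 4 gives C(8,3) = 56; x_4 ≥ 6 gives C(6,3) = 20. Together 97.
No two caps can be exceeded simultaneously, so the pair terms are all 0.
By inclusion–exclusion the count is 220 − 97 + 0 = 123.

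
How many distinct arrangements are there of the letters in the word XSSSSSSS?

The 8 letters of XSSSSSSS have repeats: S appearing 7 times.
Dividing 8! = 40320 by 7! = 5040 for the repeated letters gives 8.

8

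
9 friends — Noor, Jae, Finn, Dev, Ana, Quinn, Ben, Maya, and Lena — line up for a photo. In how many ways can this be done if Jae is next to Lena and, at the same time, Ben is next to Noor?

Treat {Jae,Lena} as one block (2 orders) and {Ben,Noor} as another (2 orders).
That leaves 7 units to arrange: 2 × 2 × 7! = 4 × 5040 = 20160.

20160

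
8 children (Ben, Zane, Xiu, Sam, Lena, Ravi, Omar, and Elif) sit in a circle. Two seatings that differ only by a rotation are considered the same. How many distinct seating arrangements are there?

Fix one person's seat to break rotational symmetry; the remaining 7 people can be arranged in (7)! = 5040 ways.

5040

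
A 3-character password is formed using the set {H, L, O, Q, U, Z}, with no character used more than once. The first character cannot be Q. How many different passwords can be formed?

The first character has 6−1 = 5 choices (anything except Q).
The remaining 2 characters are filled from the other 5 symbols without repetition: 5 × 4 = 20.
Total: 5 × 20 = 100.

100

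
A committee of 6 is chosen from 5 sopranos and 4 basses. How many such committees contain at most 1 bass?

Split by how many basses are chosen (0 through 1).
Sum: C(4,0)·C(5,6) + C(4,1)·C(5,5) = 0 + 4 = 4.

4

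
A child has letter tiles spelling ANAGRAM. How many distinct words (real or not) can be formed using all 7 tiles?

840

ANAGRAM has 7 letters with A appearing 3 times.
Dividing 7! = 5040 by 3! = 6 for the repeated letters gives 840.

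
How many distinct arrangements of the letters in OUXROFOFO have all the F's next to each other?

Treat the 2 copies of F as a single block. The multiset to arrange is then {FF, O, O, O, O, R, U, X}, 8 items in all.
That gives (8)!/(4!) = 1680 arrangements.

1680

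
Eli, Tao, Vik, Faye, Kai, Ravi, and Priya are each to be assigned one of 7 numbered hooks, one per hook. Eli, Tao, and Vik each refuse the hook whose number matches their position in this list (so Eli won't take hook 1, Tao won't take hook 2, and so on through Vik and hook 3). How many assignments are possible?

Let Aᵢ (for i ∈ {1, 2, 3}) be the placements that put person i in their forbidden hook. Any j of these fix j positions, leaving (7−j)! ways to fill the rest, and there are C(3,j) ways to pick which j.
By inclusion–exclusion, the number of valid placements is Σ_{j=0}^{3} (−1)^j C(3,j)·(7−j)!.
Computing: 5040 − 2160 + 360 − 24 = 3216.

3216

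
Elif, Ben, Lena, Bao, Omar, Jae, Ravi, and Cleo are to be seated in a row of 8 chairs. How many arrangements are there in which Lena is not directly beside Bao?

30240

There are 8! = 40320 arrangements in all. If Lena and Bao are adjacent, merging them into one block gives 2·(7)! = 10080 arrangements.
So 40320 − 10080 = 30240 arrangements keep them apart.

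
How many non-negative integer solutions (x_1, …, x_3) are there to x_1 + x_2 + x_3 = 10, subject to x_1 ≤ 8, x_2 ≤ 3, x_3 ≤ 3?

13

Ignoring the caps, the number of non-negative solutions to x_1+…+x_3 = 10 is C(12,2) = 66.
Subtract solutions that violate a single cap (substitute x_i' = x_i − (cap_i+1)): x_1 ≥ 9 gives C(3,2) = 3; x_2 ≥ 4 gives C(8,2) = 28; x_3 ≥ 4 gives C(8,2) = 28. Together 59.
Add back pairs where two caps are both exceeded: 0 + 0 + 6 = 6.
By inclusion–exclusion the count is 66 − 59 + 6 = 13.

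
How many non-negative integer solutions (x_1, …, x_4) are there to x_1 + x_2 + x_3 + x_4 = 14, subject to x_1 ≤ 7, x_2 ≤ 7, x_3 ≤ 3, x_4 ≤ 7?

Ignoring the caps, the number of non-negative solutions to x_1+…+x_4 = 14 is C(17,3) = 680.
Subtract solutions that violate a single cap (substitute x_i' = x_i − (cap_i+1)): x_1 ≥ 8 gives C(9,3) = 84; x_2 ≥ 8 gives C(9,3) = 84; x_3 ≥ 4 gives C(13,3) = 286; x_4 ≥ 8 gives C(9,3) = 84. Together 538.
Add back pairs where two caps are both exceeded: 0 + 10 + 0 + 10 + 0 + 10 = 30.
By inclusion–exclusion the count is 680 − 538 + 30 = 172.

172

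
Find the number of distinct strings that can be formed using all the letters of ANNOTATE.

The 8 letters of ANNOTATE have repeats: A appearing twice, N appearing twice, and T appearing twice.
The number of distinct arrangements is 8!/(2!·2!·2!) = 40320/8 = 5040.

5040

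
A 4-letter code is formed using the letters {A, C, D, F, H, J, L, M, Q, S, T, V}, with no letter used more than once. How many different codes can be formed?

11880

Choose and order 4 of the 12 symbols: the first letter has 12 options, the next 11, then 10, 9.
That product is 12 × 11 × 10 × 9 = 11880.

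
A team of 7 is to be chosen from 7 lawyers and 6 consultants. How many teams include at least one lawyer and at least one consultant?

Unrestricted: C(13,7) = 1716 ways to pick any 7 of the 13.
Selections missing a whole group: no lawyers → C(6,7) = 0; no consultants → C(7,7) = 1.
Both groups omitted at once is impossible, so 1716 − 1 = 1715.

1715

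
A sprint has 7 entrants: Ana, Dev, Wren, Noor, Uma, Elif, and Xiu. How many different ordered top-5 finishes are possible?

This is an ordered selection of 5 from 7: P(7,5).
That gives 7 × 6 × 5 × 4 × 3 = 2520.

2520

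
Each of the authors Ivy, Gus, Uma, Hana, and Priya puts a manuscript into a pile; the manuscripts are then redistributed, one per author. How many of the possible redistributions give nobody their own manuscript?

44

Count assignments avoiding every fixed point. For any j of the 5 authors fixed to their own manuscript, the other 5−j can be arranged in (5−j)! ways.
By inclusion–exclusion this is Σ_{j=0}^{5} (−1)^j C(5,j)·(5−j)!.
Computing: 120 − 120 + 60 − 20 + 5 − 1 = 44.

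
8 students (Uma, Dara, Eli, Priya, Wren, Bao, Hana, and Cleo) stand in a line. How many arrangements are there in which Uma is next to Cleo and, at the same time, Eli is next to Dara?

2880

Treat {Uma,Cleo} as one block (2 orders) and {Eli,Dara} as another (2 orders).
That leaves 6 units to arrange: 2 × 2 × 6! = 4 × 720 = 2880.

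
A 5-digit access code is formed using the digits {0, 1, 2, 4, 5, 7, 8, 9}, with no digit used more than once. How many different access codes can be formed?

6720

Choose and order 5 of the 8 symbols: the first digit has 8 options, the next 7, and so on down to 4.
That product is 8 × 7 × 6 × 5 × 4 = 6720.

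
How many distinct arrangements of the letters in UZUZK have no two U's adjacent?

Total arrangements of UZUZK: 5!/(2!·2!) = 30.
Arrangements with the U's together: treat UU as one letter, giving (4)!/(2!) = 12.
Hence 30 − 12 = 18.

18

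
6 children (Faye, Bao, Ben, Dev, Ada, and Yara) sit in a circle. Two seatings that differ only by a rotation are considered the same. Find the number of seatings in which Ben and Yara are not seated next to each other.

Without the restriction there are (5)! = 120 seatings.
Seatings with Ben beside Yara: treat them as a block with 2 internal orders, giving 2 × (4)! = 48.
Subtracting, 120 − 48 = 72.

72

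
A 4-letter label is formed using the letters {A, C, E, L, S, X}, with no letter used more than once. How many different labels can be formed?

360

Choose and order 4 of the 6 symbols: the first letter has 6 options, the next 5, then 4, 3.
That product is 6 × 5 × 4 × 3 = 360.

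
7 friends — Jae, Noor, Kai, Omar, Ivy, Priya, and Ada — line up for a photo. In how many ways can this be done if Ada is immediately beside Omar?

Treat {Ada, Omar} as a single unit. There are 6 units to order, and the pair itself can be ordered 2 ways.
So the count is 2·(6)! = 1440.

1440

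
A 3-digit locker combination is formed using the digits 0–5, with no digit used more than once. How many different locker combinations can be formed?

Choose and order 3 of the 6 symbols: the first digit has 6 options, the next 5, then 4.
That product is 6 × 5 × 4 = 120.

120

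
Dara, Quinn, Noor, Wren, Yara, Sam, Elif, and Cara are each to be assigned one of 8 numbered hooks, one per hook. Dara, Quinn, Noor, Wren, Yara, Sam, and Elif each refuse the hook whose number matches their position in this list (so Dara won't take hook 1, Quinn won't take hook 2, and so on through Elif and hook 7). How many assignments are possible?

16687

Let Aᵢ (for 1 ≤ i ≤ 7) be the placements that put person i in their forbidden hook. Any j of these fix j positions, leaving (8−j)! ways to fill the rest, and there are C(7,j) ways to pick which j.
By inclusion–exclusion, the number of valid placements is Σ_{j=0}^{7} (−1)^j C(7,j)·(8−j)!.
Computing: 40320 − 35280 + 15120 − 4200 + 840 − 126 + 14 − 1 = 16687.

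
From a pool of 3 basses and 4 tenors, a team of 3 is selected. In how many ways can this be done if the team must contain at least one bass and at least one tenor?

Unrestricted: C(7,3) = 35 ways to pick any 3 of the 7.
Subtract selections that omit an entire group: no basses → C(4,3) = 4; no tenors → C(3,3) = 1.
Both groups omitted at once is impossible, so 35 − 5 = 30.

30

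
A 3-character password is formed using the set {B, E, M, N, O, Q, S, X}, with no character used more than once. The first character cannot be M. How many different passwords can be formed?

The first character has 8−1 = 7 choices (anything except M).
The remaining 2 characters are filled from the other 7 symbols without repetition: 7 × 6 = 42.
Total: 7 × 42 = 294.

294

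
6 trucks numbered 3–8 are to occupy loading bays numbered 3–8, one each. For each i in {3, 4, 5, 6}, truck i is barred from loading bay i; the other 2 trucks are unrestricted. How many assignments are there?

Let Aᵢ (for 3 ≤ i ≤ 6) be the placements that put truck i in its forbidden loading bay. Any j of these fix j positions, leaving (6−j)! ways to fill the rest, and there are C(4,j) ways to pick which j.
By inclusion–exclusion, the number of valid placements is Σ_{j=0}^{4} (−1)^j C(4,j)·(6−j)!.
Computing: 720 − 480 + 144 − 24 + 2 = 362.

362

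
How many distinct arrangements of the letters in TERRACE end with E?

360

Fix E in the last position and arrange the remaining 6 letters.
Those 6 letters have R appearing twice, giving (6)!/(2!) = 360.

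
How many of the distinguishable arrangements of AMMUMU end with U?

20

Fix U in the last position and arrange the remaining 5 letters.
Those 5 letters have M appearing 3 times, giving (5)!/(3!) = 20.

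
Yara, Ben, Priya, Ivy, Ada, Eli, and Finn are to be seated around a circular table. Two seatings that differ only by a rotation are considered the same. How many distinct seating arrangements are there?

Fix one person's seat to break rotational symmetry; the remaining 6 people can be arranged in (6)! = 720 ways.

720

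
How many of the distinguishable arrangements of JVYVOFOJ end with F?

With the last slot taken by F, it remains to arrange the other 7 letters (JVYVOOJ).
Those 7 letters have J appearing twice, O appearing twice, and V appearing twice, giving (7)!/(2!·2!·2!) = 630.

630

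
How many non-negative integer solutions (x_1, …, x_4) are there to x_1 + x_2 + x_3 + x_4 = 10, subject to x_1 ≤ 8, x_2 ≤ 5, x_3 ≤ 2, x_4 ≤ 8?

127

Ignoring the caps, the number of non-negative solutions to x_1+…+x_4 = 10 is C(13,3) = 286.
Subtract solutions that violate a single cap (substitute x_i' = x_i − (cap_i+1)): x_1 ≥ 9 gives C(4,3) = 4; x_2 ≥ 6 gives C(7,3) = 35; x_3 ≥ 3 gives C(10,3) = 120; x_4 ≥ 9 gives C(4,3) = 4. Together 163.
Add back pairs where two caps are both exceeded: 0 + 0 + 0 + 4 + 0 + 0 = 4.
By inclusion–exclusion the count is 286 − 163 + 4 = 127.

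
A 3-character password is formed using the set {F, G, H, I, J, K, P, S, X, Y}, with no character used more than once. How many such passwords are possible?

720

With no repetition, fill the 3 characters in order: 10 choices, then 9, down to 8.
That product is 10 × 9 × 8 = 720.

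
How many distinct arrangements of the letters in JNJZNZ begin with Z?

30

Fix Z in the first position and arrange the remaining 5 letters.
Those 5 letters have J appearing twice and N appearing twice, giving (5)!/(2!·2!) = 30.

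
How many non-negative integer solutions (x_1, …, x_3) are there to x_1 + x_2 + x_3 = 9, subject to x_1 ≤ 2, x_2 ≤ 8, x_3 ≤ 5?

By stars and bars, unrestricted non-negative solutions to x_1+…+x_3 = 9 number C(9+2,2) = 55.
Subtract solutions that violate a single cap (substitute x_i' = x_i − (cap_i+1)): x_1 ≥ 3 gives C(8,2) = 28; x_2 ≥ 9 gives C(2,2) = 1; x_3 ≥ 6 gives C(5,2) = 10. Together 39.
Add back pairs where two caps are both exceeded: 0 + 1 + 0 = 1.
By inclusion–exclusion the count is 55 − 39 + 1 = 17.

17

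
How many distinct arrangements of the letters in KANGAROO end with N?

With the last slot taken by N, it remains to arrange the other 7 letters (KAGAROO).
Those 7 letters have A appearing twice and O appearing twice, giving (7)!/(2!·2!) = 1260.

1260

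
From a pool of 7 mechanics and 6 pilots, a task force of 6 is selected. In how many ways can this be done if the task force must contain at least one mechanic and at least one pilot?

With no constraint there are C(13,6) = 1716 possible selections.
Subtract selections that omit an entire group: no mechanics → C(6,6) = 1; no pilots → C(7,6) = 7.
Both groups omitted at once is impossible, so 1716 − 8 = 1708.

1708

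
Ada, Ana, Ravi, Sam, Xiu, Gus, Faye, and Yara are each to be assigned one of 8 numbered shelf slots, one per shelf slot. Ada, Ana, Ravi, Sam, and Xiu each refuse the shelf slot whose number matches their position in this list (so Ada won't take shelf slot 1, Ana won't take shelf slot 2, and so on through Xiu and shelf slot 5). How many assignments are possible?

Let Aᵢ (for 1 ≤ i ≤ 5) be the placements that put person i in their forbidden shelf slot. Any j of these fix j positions, leaving (8−j)! ways to fill the rest, and there are C(5,j) ways to pick which j.
By inclusion–exclusion, the number of valid placements is Σ_{j=0}^{5} (−1)^j C(5,j)·(8−j)!.
Computing: 40320 − 25200 + 7200 − 1200 + 120 − 6 = 21234.

21234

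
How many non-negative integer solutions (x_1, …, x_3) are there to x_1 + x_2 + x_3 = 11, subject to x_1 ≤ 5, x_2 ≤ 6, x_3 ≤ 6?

Ignoring the caps, the number of non-negative solutions to x_1+…+x_3 = 11 is C(13,2) = 78.
Subtract solutions that violate a single cap (substitute x_i' = x_i − (cap_i+1)): x_1 ≥ 6 gives C(7,2) = 21; x_2 ≥ 7 gives C(6,2) = 15; x_3 ≥ 7 gives C(6,2) = 15. Together 51.
No two caps can be exceeded simultaneously, so the pair terms are all 0.
By inclusion–exclusion the count is 78 − 51 + 0 = 27.

27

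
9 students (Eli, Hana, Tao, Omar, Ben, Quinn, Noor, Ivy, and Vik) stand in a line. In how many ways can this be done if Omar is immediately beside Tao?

80640

Glue Omar and Tao into one block (2 internal orders), leaving 8 units to arrange in a row.
So the count is 2·(8)! = 80640.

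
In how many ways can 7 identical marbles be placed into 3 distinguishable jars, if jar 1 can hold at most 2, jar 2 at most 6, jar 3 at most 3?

Without the upper bounds there are C(9,2) = 36 ways to split 7 among 3 jars.
Subtract solutions that violate a single cap (substitute x_i' = x_i − (cap_i+1)): x_1 ≥ 3 gives C(6,2) = 15; x_2 ≥ 7 gives C(2,2) = 1; x_3 ≥ 4 gives C(5,2) = 10. Together 26.
Add back pairs where two caps are both exceeded: 0 + 1 + 0 = 1.
By inclusion–exclusion the count is 36 − 26 + 1 = 11.

11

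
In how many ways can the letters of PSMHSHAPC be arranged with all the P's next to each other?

Treat the 2 copies of P as a single block. The multiset to arrange is then {PP, A, C, H, H, M, S, S}, 8 items in all.
That gives (8)!/(2!·2!) = 10080 arrangements.

10080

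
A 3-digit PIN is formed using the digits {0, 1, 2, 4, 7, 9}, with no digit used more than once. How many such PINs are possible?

Choose and order 3 of the 6 symbols: the first digit has 6 options, the next 5, then 4.
6 × 5 × 4 = 120.

120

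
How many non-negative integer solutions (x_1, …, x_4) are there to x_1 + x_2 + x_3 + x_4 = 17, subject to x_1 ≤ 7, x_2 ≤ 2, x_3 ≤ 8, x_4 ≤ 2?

Without the upper bounds there are C(20,3) = 1140 ways to split 17 among 4 variables.
Subtract solutions that violate a single cap (substitute x_i' = x_i − (cap_i+1)): x_1 ≥ 8 gives C(12,3) = 220; x_2 ≥ 3 gives C(17,3) = 680; x_3 ≥ 9 gives C(11,3) = 165; x_4 ≥ 3 gives C(17,3) = 680. Together 1745.
Add back pairs where two caps are both exceeded: 84 + 1 + 84 + 56 + 364 + 56 = 645.
Subtract triples: 0 + 20 + 0 + 10 = 30.
By inclusion–exclusion the count is 1140 − 1745 + 645 − 30 = 10.

10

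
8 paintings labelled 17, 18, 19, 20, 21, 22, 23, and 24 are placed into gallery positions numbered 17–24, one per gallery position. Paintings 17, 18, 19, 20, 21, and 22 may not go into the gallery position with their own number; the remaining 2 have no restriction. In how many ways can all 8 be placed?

18806

Let Aᵢ (for 17 ≤ i ≤ 22) be the placements that put painting i in its forbidden gallery position. Any j of these fix j positions, leaving (8−j)! ways to fill the rest, and there are C(6,j) ways to pick which j.
By inclusion–exclusion, the number of valid placements is Σ_{j=0}^{6} (−1)^j C(6,j)·(8−j)!.
Computing: 40320 − 30240 + 10800 − 2400 + 360 − 36 + 2 = 18806.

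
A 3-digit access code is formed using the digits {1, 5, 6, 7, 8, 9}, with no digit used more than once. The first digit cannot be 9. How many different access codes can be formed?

The first digit has 6−1 = 5 choices (anything except 9).
The remaining 2 digits are filled from the other 5 symbols without repetition: 5 × 4 = 20.
Total: 5 × 20 = 100.

100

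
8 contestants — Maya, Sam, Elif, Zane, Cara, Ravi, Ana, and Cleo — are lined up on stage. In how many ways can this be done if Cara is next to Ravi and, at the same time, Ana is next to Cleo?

2880

Treat {Cara,Ravi} as one block (2 orders) and {Ana,Cleo} as another (2 orders).
That leaves 6 units to arrange: 2 × 2 × 6! = 4 × 720 = 2880.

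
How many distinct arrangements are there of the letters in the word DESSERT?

The 7 letters of DESSERT have repeats: E appearing twice and S appearing twice.
The number of distinct arrangements is 7!/(2!·2!) = 5040/4 = 1260.

1260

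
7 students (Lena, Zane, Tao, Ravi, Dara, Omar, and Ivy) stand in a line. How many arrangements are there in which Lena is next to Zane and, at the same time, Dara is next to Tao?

Treat {Lena,Zane} as one block (2 orders) and {Dara,Tao} as another (2 orders).
That leaves 5 units to arrange: 2 × 2 × 5! = 4 × 120 = 480.

480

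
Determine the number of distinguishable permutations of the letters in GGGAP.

GGGAP has 5 letters with G appearing 3 times.
Dividing 5! = 120 by 3! = 6 for the repeated letters gives 20.

20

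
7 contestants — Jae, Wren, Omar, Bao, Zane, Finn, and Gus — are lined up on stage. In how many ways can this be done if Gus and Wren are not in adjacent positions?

There are 7! = 5040 arrangements in all. If Gus and Wren are adjacent, merging them into one block gives 2·(6)! = 1440 arrangements.
Complementary counting: 5040 − 1440 = 3600.

3600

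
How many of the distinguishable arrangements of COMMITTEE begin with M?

10080

With the first slot taken by M, it remains to arrange the other 8 letters (COMITTEE).
Those 8 letters have E appearing twice and T appearing twice, giving (8)!/(2!·2!) = 10080.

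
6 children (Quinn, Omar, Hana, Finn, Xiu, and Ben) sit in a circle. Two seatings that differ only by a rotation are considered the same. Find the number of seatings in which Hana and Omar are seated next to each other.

Treat {Hana, Omar} as one unit (2 internal orders) and seat the resulting 5 units around the table: (4)! circular arrangements.
So 2 × (4)! = 2 × 24 = 48.

48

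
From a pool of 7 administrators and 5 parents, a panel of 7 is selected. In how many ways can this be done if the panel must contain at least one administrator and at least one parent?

With no constraint there are C(12,7) = 792 possible selections.
Subtract selections that omit an entire group: no administrators → C(5,7) = 0; no parents → C(7,7) = 1.
Both groups omitted at once is impossible, so 792 − 1 = 791.

791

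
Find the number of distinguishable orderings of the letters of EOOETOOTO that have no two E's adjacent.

588

There are 9!/(5!·2!·2!) = 756 arrangements of EOOETOOTO in total.
If the two E's are adjacent, glue them into one block, leaving 8 items to arrange: (8)!/(5!·2!) = 168 ways.
Hence 756 − 168 = 588.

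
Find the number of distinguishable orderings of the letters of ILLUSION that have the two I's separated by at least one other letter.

Total arrangements of ILLUSION: 8!/(2!·2!) = 10080.
If the two I's are adjacent, glue them into one block, leaving 7 items to arrange: (7)!/(2!) = 2520 ways.
Hence 10080 − 2520 = 7560.

7560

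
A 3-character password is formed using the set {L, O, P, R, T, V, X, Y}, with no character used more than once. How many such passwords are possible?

336

Choose and order 3 of the 8 symbols: the first character has 8 options, the next 7, then 6.
That product is 8 × 7 × 6 = 336.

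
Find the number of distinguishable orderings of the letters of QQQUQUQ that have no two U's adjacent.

15

Total arrangements of QQQUQUQ: 7!/(5!·2!) = 21.
Arrangements with the U's together: treat UU as one letter, giving (6)!/(5!) = 6.
Hence 21 − 6 = 15.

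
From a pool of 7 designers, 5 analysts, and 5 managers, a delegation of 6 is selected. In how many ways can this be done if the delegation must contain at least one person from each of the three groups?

10325

Unrestricted: C(17,6) = 12376 ways to pick any 6 of the 17.
Selections missing a whole group: no designers → C(10,6) = 210; no analysts → C(12,6) = 924; no managers → C(12,6) = 924.
Add back selections omitting two groups (i.e. drawn from a single group): C(7,6) + C(5,6) + C(5,6) = 7.
By inclusion–exclusion: 12376 − 2058 + 7 = 10325.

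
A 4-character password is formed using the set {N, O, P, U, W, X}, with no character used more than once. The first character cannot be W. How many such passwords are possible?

300

The first character has 6−1 = 5 choices (anything except W).
The remaining 3 characters are filled from the other 5 symbols without repetition: 5 × 4 × 3 = 60.
Total: 5 × 60 = 300.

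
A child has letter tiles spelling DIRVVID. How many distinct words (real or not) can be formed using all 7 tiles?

The 7 letters of DIRVVID have repeats: D appearing twice, I appearing twice, and V appearing twice.
Dividing 7! = 5040 by 2!·2!·2! = 8 for the repeated letters gives 630.

630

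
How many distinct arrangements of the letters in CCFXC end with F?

4

With the last slot taken by F, it remains to arrange the other 4 letters (CCXC).
Those 4 letters have C appearing 3 times, giving (4)!/(3!) = 4.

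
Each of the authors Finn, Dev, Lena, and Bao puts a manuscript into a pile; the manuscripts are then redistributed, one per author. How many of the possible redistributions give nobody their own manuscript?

9

Let Aᵢ be the assignments in which author i gets their own manuscript. We want the size of the complement of A₁∪…∪A_4.
By inclusion–exclusion this is Σ_{j=0}^{4} (−1)^j C(4,j)·(4−j)!.
Computing: 24 − 24 + 12 − 4 + 1 = 9.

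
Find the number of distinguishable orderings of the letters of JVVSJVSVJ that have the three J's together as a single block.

105

Treat the 3 copies of J as a single block. The multiset to arrange is then {JJJ, S, S, V, V, V, V}, 7 items in all.
That gives (7)!/(4!·2!) = 105 arrangements.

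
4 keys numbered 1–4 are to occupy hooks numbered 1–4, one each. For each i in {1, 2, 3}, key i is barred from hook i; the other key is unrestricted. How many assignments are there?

Let Aᵢ (for i ∈ {1, 2, 3}) be the placements that put key i in its forbidden hook. Any j of these fix j positions, leaving (4−j)! ways to fill the rest, and there are C(3,j) ways to pick which j.
By inclusion–exclusion, the number of valid placements is Σ_{j=0}^{3} (−1)^j C(3,j)·(4−j)!.
Computing: 24 − 18 + 6 − 1 = 11.

11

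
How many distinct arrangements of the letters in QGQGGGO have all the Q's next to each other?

30

Treat the 2 copies of Q as a single block. The multiset to arrange is then {QQ, G, G, G, G, O}, 6 items in all.
That gives (6)!/(4!) = 30 arrangements.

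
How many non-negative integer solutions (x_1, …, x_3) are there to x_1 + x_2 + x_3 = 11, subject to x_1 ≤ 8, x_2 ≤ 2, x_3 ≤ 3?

Ignoring the caps, the number of non-negative solutions to x_1+…+x_3 = 11 is C(13,2) = 78.
Subtract solutions that violate a single cap (substitute x_i' = x_i − (cap_i+1)): x_1 ≥ 9 gives C(4,2) = 6; x_2 ≥ 3 gives C(10,2) = 45; x_3 ≥ 4 gives C(9,2) = 36. Together 87.
Add back pairs where two caps are both exceeded: 0 + 0 + 15 = 15.
By inclusion–exclusion the count is 78 − 87 + 15 = 6.

6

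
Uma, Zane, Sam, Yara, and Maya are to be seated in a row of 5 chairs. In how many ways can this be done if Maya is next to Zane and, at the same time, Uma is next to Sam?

24

Treat {Maya,Zane} as one block (2 orders) and {Uma,Sam} as another (2 orders).
That leaves 3 units to arrange: 2 × 2 × 3! = 4 × 6 = 24.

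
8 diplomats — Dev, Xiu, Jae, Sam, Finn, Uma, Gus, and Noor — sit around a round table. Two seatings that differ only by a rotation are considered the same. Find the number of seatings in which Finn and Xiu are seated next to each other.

1440

Treat {Finn, Xiu} as one unit (2 internal orders) and seat the resulting 7 units around the table: (6)! circular arrangements.
So 2 × (6)! = 2 × 720 = 1440.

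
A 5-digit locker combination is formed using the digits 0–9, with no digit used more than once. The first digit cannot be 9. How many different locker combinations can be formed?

The first digit has 10−1 = 9 choices (anything except 9).
The remaining 4 digits are filled from the other 9 symbols without repetition: 9 × 8 × 7 × 6 = 3024.
Total: 9 × 3024 = 27216.

27216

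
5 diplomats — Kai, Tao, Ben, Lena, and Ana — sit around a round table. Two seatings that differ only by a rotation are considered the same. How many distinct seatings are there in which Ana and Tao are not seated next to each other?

Without the restriction there are (4)! = 24 seatings.
Seatings with Ana beside Tao: treat them as a block with 2 internal orders, giving 2 × (3)! = 12.
Subtracting, 24 − 12 = 12.

12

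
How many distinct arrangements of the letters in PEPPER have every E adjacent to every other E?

Treat the 2 copies of E as a single block. The multiset to arrange is then {EE, P, P, P, R}, 5 items in all.
That gives (5)!/(3!) = 20 arrangements.

20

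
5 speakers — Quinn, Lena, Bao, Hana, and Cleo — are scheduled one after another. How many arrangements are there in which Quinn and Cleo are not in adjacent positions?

There are 5! = 120 arrangements in all. If Quinn and Cleo are adjacent, merging them into one block gives 2·(4)! = 48 arrangements.
So 120 − 48 = 72 arrangements keep them apart.

72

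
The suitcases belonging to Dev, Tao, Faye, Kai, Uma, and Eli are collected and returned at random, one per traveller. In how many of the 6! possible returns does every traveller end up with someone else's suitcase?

Count assignments avoiding every fixed point. For any j of the 6 travellers fixed to their own suitcase, the other 6−j can be arranged in (6−j)! ways.
By inclusion–exclusion this is Σ_{j=0}^{6} (−1)^j C(6,j)·(6−j)!.
Computing: 720 − 720 + 360 − 120 + 30 − 6 + 1 = 265.

265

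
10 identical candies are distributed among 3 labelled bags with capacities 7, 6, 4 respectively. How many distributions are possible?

Without the upper bounds there are C(12,2) = 66 ways to split 10 among 3 bags.
Subtract solutions that violate a single cap (substitute x_i' = x_i − (cap_i+1)): x_1 ≥ 8 gives C(4,2) = 6; x_2 ≥ 7 gives C(5,2) = 10; x_3 ≥ 5 gives C(7,2) = 21. Together 37.
No two caps can be exceeded simultaneously, so the pair terms are all 0.
By inclusion–exclusion the count is 66 − 37 + 0 = 29.

29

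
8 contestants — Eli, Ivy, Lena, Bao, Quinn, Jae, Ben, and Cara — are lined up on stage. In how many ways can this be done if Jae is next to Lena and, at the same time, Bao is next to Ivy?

2880

Treat {Jae,Lena} as one block (2 orders) and {Bao,Ivy} as another (2 orders).
That leaves 6 units to arrange: 2 × 2 × 6! = 4 × 720 = 2880.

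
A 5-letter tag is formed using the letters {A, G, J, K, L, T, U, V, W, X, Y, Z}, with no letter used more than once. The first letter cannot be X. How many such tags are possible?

The first letter has 12−1 = 11 choices (anything except X).
The remaining 4 letters are filled from the other 11 symbols without repetition: 11 × 10 × 9 × 8 = 7920.
Total: 11 × 7920 = 87120.

87120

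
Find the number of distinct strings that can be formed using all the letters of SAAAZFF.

420

The 7 letters of SAAAZFF have repeats: A appearing 3 times and F appearing twice.
The number of distinct arrangements is 7!/(3!·2!) = 5040/12 = 420.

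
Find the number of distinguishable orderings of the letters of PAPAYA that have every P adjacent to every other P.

20

Treat the 2 copies of P as a single block. The multiset to arrange is then {PP, A, A, A, Y}, 5 items in all.
That gives (5)!/(3!) = 20 arrangements.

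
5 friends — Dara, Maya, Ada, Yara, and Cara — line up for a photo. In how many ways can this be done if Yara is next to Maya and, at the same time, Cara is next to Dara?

24

Treat {Yara,Maya} as one block (2 orders) and {Cara,Dara} as another (2 orders).
That leaves 3 units to arrange: 2 × 2 × 3! = 4 × 6 = 24.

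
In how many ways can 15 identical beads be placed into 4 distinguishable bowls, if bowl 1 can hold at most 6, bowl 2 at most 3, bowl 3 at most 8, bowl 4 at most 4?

70

Without the upper bounds there are C(18,3) = 816 ways to split 15 among 4 bowls.
Subtract solutions that violate a single cap (substitute x_i' = x_i − (cap_i+1)): x_1 ≥ 7 gives C(11,3) = 165; x_2 ≥ 4 gives C(14,3) = 364; x_3 ≥ 9 gives C(9,3) = 84; x_4 ≥ 5 gives C(13,3) = 286. Together 899.
Add back pairs where two caps are both exceeded: 35 + 0 + 20 + 10 + 84 + 4 = 153.
By inclusion–exclusion the count is 816 − 899 + 153 = 70.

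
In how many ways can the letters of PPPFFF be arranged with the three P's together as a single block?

Treat the 3 copies of P as a single block. The multiset to arrange is then {PPP, F, F, F}, 4 items in all.
That gives (4)!/(3!) = 4 arrangements.

4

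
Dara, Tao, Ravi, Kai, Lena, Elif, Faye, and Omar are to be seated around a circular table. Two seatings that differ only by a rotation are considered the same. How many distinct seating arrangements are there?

5040

Fix one person's seat to break rotational symmetry; the remaining 7 people can be arranged in (7)! = 5040 ways.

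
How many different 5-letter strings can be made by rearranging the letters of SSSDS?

5

Letter multiplicities in SSSDS: D×1, S×4.
The number of distinct arrangements is 5!/(4!) = 120/24 = 5.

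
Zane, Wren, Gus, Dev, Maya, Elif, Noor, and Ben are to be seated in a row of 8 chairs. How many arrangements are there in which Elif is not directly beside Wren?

There are 8! = 40320 arrangements in all. If Elif and Wren are adjacent, merging them into one block gives 2·(7)! = 10080 arrangements.
So 40320 − 10080 = 30240 arrangements keep them apart.

30240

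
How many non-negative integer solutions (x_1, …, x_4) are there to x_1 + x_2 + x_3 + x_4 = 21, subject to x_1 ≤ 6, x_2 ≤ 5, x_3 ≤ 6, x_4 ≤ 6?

10

By stars and bars, unrestricted non-negative solutions to x_1+…+x_4 = 21 number C(21+3,3) = 2024.
Subtract solutions that violate a single cap (substitute x_i' = x_i − (cap_i+1)): x_1 ≥ 7 gives C(17,3) = 680; x_2 ≥ 6 gives C(18,3) = 816; x_3 ≥ 7 gives C(17,3) = 680; x_4 ≥ 7 gives C(17,3) = 680. Together 2856.
Add back pairs where two caps are both exceeded: 165 + 120 + 120 + 165 + 165 + 120 = 855.
Subtract triples: 4 + 4 + 1 + 4 = 13.
By inclusion–exclusion the count is 2024 − 2856 + 855 − 13 = 10.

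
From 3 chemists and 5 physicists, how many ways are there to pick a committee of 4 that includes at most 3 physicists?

65

Split by how many physicists are chosen (0 through 3).
Sum: C(5,0)·C(3,4) + C(5,1)·C(3,3) + C(5,2)·C(3,2) + C(5,3)·C(3,1) = 0 + 5 + 30 + 30 = 65.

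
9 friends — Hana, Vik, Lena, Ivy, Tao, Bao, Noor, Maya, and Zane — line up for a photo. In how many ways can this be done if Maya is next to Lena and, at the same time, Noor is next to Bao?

20160

Treat {Maya,Lena} as one block (2 orders) and {Noor,Bao} as another (2 orders).
That leaves 7 units to arrange: 2 × 2 × 7! = 4 × 5040 = 20160.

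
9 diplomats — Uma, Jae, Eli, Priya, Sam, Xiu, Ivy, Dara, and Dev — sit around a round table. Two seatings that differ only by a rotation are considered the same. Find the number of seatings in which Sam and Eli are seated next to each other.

Treat {Sam, Eli} as one unit (2 internal orders) and seat the resulting 8 units around the table: (7)! circular arrangements.
So 2 × (7)! = 2 × 5040 = 10080.

10080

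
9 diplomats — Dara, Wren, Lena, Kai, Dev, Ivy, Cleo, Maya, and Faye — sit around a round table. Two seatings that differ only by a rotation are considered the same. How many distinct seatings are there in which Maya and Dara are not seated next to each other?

30240

All circular seatings of 9 people number (8)! = 40320.
Those with Maya next to Dara: fuse the pair into one unit and seat 8 units around a circle — 2·(7)! = 10080.
Subtracting, 40320 − 10080 = 30240.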